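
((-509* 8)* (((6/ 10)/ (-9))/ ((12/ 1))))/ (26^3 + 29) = 1018/ 792225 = 0.00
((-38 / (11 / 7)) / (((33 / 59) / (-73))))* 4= 4582648 / 363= 12624.37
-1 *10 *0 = 0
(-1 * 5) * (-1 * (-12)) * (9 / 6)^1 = -90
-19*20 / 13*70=-26600 / 13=-2046.15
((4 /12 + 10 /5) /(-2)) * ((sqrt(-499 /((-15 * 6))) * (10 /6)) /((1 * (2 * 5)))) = -7 * sqrt(4990) /1080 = -0.46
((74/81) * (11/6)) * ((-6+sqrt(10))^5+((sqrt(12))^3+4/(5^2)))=-329424172/6075+3256 * sqrt(3)/81+4143260 * sqrt(10)/243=-238.31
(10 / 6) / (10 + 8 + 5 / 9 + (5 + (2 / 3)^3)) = 0.07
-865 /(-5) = 173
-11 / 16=-0.69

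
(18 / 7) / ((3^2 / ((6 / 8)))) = 3 / 14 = 0.21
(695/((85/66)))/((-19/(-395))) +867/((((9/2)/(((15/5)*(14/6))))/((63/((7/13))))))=169012.98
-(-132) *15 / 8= 495 / 2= 247.50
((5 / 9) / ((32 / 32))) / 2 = 5 / 18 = 0.28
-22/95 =-0.23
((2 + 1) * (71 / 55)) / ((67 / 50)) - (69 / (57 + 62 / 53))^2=1.48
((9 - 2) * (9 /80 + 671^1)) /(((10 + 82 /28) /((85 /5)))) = 44722937 /7240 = 6177.20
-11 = -11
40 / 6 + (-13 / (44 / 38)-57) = -4063 / 66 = -61.56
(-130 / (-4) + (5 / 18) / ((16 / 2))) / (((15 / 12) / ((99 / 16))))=10307 / 64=161.05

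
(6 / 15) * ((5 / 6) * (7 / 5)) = 7 / 15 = 0.47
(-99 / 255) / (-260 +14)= 11 / 6970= 0.00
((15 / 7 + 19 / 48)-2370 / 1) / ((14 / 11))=-8750137 / 4704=-1860.15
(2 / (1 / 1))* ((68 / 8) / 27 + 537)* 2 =58030 / 27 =2149.26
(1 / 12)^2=1 / 144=0.01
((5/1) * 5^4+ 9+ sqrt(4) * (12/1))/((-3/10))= -31580/3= -10526.67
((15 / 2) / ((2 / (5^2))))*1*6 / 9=125 / 2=62.50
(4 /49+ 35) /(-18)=-191 /98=-1.95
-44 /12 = -3.67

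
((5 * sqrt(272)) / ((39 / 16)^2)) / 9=5120 * sqrt(17) / 13689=1.54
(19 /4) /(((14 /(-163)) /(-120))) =6636.43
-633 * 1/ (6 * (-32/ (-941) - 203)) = 198551/ 381982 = 0.52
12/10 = 6/5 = 1.20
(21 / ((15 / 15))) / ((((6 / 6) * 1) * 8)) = 21 / 8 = 2.62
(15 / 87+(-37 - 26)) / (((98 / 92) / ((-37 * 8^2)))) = 198466816 / 1421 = 139667.01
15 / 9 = 5 / 3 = 1.67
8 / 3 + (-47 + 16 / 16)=-130 / 3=-43.33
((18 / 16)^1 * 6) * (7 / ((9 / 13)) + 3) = 177 / 2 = 88.50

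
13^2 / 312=13 / 24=0.54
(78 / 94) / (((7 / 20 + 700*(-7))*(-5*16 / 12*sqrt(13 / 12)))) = 18*sqrt(39) / 4605671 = 0.00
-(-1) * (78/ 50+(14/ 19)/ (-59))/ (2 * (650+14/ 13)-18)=563797/ 467849350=0.00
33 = 33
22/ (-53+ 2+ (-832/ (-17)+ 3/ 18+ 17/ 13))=-29172/ 775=-37.64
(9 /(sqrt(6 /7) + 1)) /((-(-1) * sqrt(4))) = 63 /2-9 * sqrt(42) /2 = 2.34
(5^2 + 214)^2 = 57121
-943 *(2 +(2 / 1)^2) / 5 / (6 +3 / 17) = -32062 / 175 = -183.21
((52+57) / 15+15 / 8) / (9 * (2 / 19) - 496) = -20843 / 1128720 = -0.02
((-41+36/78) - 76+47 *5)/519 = 1540/6747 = 0.23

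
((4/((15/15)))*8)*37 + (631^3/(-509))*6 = -1506834890/509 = -2960382.89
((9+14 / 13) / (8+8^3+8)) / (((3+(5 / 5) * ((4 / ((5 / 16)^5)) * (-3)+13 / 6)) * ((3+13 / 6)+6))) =-1228125 / 2889652479428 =-0.00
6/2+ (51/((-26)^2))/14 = 28443/9464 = 3.01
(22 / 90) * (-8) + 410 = 18362 / 45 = 408.04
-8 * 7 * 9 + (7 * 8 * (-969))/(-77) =2208/11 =200.73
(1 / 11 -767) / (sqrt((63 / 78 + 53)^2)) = -14.25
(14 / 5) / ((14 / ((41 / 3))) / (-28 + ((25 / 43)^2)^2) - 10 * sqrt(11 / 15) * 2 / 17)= 63079228941331898001 / 621628466737163250895 - 134676854402146247226 * sqrt(165) / 621628466737163250895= -2.68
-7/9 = -0.78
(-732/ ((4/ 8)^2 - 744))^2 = 0.97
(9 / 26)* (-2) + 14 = 173 / 13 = 13.31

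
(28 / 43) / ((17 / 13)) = 364 / 731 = 0.50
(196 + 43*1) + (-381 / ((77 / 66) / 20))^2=2090330111 / 49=42659798.18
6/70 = 3/35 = 0.09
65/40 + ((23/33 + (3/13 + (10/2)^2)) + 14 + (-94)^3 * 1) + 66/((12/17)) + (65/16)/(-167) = -951933690743/1146288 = -830448.97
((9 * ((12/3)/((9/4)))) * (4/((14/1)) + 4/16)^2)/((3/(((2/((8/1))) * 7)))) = 75/28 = 2.68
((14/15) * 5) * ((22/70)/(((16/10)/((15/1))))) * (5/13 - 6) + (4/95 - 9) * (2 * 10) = -253293/988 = -256.37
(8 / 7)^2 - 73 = -3513 / 49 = -71.69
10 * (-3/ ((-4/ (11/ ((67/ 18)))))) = 1485/ 67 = 22.16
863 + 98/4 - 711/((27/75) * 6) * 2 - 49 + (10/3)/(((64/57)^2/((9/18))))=2230133/12288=181.49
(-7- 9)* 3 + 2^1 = -46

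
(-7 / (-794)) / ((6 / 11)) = 77 / 4764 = 0.02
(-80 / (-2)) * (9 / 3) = 120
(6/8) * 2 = 3/2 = 1.50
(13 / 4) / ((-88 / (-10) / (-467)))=-30355 / 176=-172.47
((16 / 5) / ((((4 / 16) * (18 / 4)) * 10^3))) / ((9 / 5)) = 16 / 10125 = 0.00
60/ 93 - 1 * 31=-941/ 31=-30.35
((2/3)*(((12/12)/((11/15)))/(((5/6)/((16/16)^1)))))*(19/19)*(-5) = -60/11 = -5.45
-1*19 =-19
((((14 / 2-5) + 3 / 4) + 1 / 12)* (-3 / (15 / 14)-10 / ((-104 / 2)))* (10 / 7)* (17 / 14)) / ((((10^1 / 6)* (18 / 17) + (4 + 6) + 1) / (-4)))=555169 / 138229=4.02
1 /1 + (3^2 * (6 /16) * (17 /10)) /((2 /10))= 475 /16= 29.69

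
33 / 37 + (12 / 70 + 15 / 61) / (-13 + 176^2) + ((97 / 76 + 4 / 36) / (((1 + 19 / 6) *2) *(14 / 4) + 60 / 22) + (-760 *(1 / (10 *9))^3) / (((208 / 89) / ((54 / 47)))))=4023319054564338649 / 4303502345456987400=0.93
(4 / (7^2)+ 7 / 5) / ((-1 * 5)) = -363 / 1225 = -0.30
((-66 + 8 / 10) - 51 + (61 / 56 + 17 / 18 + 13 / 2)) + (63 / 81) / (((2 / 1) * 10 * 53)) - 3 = -110.67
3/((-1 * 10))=-3/10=-0.30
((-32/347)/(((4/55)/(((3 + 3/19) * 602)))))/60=-264880/6593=-40.18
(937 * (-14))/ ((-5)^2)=-524.72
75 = 75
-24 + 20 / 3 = -17.33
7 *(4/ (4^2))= 7/ 4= 1.75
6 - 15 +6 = -3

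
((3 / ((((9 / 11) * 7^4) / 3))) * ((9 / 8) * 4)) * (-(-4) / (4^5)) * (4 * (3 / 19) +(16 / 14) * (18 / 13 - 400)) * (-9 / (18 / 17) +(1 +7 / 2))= 19467657 / 132842528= 0.15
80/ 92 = 0.87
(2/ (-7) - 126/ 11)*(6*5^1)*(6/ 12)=-13560/ 77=-176.10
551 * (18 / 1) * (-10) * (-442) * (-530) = -23233906800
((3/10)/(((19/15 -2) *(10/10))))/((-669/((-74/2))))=-111/4906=-0.02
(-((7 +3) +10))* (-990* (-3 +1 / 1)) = -39600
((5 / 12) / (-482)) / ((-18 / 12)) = 5 / 8676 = 0.00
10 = 10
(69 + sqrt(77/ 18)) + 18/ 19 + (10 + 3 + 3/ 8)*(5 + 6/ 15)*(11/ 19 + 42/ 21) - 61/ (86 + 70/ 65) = sqrt(154)/ 6 + 54955373/ 215080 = 257.58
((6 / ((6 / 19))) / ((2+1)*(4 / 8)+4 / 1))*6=20.73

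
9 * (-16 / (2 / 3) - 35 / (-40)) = -1665 / 8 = -208.12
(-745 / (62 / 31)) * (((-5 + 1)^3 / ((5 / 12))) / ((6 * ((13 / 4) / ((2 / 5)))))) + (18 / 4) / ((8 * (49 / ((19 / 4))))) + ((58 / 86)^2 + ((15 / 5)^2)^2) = 473074115667 / 376900160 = 1255.17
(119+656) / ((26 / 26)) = 775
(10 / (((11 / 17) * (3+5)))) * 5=425 / 44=9.66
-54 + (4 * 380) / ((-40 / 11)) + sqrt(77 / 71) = -472 + sqrt(5467) / 71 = -470.96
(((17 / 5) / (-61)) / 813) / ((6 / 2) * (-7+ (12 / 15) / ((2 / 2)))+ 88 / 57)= 323 / 80357191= 0.00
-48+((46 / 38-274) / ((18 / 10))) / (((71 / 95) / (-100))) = 182068 / 9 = 20229.78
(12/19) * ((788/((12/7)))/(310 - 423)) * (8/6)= -22064/6441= -3.43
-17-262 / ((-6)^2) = -24.28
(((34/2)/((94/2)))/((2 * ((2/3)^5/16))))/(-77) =-4131/14476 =-0.29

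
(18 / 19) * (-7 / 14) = -9 / 19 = -0.47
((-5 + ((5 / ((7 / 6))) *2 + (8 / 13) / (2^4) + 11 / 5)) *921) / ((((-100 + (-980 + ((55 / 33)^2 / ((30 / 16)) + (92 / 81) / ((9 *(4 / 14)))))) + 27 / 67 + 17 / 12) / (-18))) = 8561971391796 / 95673084325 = 89.49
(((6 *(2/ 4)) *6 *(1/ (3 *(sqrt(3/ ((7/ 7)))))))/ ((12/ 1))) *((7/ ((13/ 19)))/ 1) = 133 *sqrt(3)/ 78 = 2.95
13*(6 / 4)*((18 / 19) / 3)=6.16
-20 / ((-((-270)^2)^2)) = 1 / 265720500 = 0.00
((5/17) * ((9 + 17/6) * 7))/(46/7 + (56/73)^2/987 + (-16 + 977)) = 4356803885/173031468322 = 0.03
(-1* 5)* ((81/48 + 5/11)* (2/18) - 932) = 7379555/1584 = 4658.81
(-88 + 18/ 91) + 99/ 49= -54643/ 637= -85.78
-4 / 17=-0.24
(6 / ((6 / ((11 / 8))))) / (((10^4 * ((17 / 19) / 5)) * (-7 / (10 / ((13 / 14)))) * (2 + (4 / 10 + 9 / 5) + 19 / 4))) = -0.00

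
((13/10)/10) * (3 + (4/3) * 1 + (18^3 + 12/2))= 227851/300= 759.50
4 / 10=2 / 5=0.40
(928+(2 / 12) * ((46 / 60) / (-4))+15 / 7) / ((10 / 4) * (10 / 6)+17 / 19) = 89067421 / 484680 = 183.77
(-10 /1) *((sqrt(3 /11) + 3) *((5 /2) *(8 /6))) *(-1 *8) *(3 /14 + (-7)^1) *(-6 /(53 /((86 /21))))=6536000 *sqrt(33) /85701 + 6536000 /2597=2954.86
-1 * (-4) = 4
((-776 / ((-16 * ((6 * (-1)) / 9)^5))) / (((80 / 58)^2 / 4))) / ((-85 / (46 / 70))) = 5.99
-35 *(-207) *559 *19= 76949145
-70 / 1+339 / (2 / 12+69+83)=-61876 / 913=-67.77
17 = 17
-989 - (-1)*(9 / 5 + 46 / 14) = -34437 / 35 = -983.91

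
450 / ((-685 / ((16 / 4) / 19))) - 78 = -203394 / 2603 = -78.14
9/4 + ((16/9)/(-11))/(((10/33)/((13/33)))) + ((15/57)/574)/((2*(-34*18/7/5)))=71317511/34961520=2.04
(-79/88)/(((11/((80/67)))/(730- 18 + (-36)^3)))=36295760/8107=4477.09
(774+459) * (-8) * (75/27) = -27400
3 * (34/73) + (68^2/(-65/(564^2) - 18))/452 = 39152004870/47232066457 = 0.83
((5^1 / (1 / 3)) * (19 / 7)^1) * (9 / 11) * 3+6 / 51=130969 / 1309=100.05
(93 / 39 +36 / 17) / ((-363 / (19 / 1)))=-18905 / 80223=-0.24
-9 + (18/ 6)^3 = 18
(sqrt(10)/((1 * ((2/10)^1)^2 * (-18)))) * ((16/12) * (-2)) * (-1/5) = -20 * sqrt(10)/27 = -2.34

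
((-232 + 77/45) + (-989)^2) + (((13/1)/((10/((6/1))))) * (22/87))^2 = 185042105974/189225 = 977894.60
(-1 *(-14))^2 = 196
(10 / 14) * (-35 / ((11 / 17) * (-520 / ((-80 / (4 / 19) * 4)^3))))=-37312960000 / 143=-260929790.21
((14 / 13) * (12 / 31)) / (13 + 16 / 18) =1512 / 50375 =0.03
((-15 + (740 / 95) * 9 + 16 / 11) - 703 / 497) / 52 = 2864055 / 2700698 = 1.06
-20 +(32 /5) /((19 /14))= -15.28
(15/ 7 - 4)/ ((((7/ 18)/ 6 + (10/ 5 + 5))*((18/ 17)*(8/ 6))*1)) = -1989/ 10682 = -0.19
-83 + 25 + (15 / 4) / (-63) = -58.06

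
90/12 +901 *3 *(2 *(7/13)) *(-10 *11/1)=-8325045/26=-320194.04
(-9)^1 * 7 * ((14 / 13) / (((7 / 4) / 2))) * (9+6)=-15120 / 13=-1163.08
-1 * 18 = -18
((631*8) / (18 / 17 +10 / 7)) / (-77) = -10727 / 407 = -26.36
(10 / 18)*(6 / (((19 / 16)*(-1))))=-160 / 57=-2.81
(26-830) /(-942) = 134 /157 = 0.85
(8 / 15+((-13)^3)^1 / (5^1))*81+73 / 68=-12086023 / 340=-35547.13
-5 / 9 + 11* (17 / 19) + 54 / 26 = 11.36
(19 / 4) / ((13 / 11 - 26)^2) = 0.01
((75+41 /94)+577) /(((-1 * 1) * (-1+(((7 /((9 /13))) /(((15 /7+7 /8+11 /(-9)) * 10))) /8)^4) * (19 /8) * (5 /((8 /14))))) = 31.40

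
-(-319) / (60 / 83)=26477 / 60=441.28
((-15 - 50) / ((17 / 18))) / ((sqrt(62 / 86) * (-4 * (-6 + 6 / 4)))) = -4.50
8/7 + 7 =57/7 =8.14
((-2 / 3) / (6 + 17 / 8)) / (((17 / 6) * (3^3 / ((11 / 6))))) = -176 / 89505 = -0.00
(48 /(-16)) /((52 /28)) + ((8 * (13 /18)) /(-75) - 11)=-111376 /8775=-12.69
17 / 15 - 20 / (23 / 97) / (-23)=38093 / 7935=4.80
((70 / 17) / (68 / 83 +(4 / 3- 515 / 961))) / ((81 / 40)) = 223336400 / 177569199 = 1.26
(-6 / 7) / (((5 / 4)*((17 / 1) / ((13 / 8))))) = -39 / 595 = -0.07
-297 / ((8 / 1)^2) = -297 / 64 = -4.64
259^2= 67081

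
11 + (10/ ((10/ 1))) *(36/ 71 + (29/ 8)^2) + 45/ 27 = 358717/ 13632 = 26.31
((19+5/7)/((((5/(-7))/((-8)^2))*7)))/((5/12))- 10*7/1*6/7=-116484/175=-665.62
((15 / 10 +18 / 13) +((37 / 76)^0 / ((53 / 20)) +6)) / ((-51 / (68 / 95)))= -25526 / 196365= -0.13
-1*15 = -15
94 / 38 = 47 / 19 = 2.47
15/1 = 15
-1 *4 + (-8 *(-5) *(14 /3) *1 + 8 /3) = 185.33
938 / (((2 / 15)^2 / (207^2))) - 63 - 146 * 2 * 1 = 4521640015 / 2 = 2260820007.50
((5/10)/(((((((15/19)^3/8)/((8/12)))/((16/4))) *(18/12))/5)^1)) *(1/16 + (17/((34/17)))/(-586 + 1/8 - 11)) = 33718844/9669375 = 3.49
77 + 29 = 106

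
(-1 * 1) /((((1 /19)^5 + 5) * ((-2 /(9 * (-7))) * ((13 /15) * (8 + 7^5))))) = -2736741 /6330560288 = -0.00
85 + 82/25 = 2207/25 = 88.28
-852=-852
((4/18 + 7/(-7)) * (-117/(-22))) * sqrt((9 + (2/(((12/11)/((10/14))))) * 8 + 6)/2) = -13 * sqrt(22470)/132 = -14.76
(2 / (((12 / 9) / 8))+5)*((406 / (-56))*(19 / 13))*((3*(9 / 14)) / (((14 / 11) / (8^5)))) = -5697533952 / 637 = -8944323.32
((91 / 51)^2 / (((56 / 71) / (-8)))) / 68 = -83993 / 176868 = -0.47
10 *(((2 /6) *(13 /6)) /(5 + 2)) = 65 /63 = 1.03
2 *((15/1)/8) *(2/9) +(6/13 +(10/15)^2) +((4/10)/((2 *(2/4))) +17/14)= 13733/4095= 3.35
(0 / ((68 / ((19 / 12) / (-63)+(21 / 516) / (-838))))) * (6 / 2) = 0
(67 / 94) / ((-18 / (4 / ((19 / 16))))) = -1072 / 8037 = -0.13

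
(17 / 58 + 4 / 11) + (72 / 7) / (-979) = 23351 / 36134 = 0.65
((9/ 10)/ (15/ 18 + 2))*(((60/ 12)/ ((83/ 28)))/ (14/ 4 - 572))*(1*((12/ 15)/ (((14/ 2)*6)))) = -48/ 2673845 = -0.00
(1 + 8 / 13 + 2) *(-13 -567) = -27260 / 13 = -2096.92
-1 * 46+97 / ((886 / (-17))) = -42405 / 886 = -47.86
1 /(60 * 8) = 1 /480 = 0.00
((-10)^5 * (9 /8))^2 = 12656250000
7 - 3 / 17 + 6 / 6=133 / 17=7.82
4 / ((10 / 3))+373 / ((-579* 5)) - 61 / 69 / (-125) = 1794848 / 1664625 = 1.08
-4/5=-0.80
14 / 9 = 1.56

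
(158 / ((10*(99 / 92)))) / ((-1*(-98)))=3634 / 24255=0.15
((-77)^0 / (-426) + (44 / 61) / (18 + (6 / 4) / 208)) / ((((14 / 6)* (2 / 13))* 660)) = 963911 / 6056123920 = 0.00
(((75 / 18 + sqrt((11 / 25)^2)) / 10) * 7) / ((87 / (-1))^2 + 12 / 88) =53207 / 124890750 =0.00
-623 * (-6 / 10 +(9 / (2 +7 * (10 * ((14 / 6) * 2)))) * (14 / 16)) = 14153937 / 39440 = 358.87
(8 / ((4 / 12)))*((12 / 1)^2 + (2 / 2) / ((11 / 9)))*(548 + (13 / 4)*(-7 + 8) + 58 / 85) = 1793625606 / 935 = 1918316.16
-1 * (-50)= 50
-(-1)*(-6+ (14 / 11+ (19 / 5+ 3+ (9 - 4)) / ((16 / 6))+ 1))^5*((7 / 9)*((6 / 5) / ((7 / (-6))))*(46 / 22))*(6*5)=-188165919963183 / 22675980800000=-8.30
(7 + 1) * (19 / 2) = 76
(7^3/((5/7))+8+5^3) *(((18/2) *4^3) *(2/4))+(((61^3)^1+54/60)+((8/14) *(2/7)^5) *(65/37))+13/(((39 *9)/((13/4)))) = 189734913472963/470125404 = 403583.62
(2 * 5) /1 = 10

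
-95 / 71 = -1.34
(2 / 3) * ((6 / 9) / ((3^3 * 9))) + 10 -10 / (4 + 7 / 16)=1203134 / 155277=7.75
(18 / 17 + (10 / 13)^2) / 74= 2371 / 106301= 0.02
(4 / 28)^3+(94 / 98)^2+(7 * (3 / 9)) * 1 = 23455 / 7203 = 3.26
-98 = -98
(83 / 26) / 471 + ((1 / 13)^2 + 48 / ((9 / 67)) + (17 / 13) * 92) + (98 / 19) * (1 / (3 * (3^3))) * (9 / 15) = 65020697503 / 136114290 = 477.69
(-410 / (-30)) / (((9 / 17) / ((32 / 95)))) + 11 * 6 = 191594 / 2565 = 74.70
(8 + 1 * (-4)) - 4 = 0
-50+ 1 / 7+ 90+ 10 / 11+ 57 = 7550 / 77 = 98.05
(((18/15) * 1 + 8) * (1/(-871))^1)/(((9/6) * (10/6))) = -92/21775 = -0.00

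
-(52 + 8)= -60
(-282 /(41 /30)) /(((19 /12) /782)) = -79388640 /779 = -101910.96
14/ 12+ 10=67/ 6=11.17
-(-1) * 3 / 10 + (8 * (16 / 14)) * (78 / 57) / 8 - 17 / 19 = 1289 / 1330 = 0.97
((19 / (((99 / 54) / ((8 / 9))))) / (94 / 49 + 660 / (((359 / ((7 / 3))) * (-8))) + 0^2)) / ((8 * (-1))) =-1336916 / 1604691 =-0.83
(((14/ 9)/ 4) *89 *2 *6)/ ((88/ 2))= 623/ 66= 9.44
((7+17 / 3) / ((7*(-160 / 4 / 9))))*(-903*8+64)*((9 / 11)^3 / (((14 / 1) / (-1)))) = -7437987 / 65219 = -114.05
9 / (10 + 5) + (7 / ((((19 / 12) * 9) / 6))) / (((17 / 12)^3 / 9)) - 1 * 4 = 2767661 / 466735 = 5.93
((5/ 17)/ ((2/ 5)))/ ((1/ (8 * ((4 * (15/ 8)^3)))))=84375/ 544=155.10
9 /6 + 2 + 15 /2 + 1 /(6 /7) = 73 /6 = 12.17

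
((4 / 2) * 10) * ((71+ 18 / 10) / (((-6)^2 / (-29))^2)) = 76531 / 81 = 944.83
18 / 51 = 6 / 17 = 0.35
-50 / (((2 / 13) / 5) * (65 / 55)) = -1375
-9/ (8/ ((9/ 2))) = -81/ 16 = -5.06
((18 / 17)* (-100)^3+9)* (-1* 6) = 107999082 / 17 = 6352887.18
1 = 1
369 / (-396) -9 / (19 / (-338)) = 133069 / 836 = 159.17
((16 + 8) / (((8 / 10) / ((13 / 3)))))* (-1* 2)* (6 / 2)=-780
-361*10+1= -3609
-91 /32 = -2.84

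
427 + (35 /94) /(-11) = 441483 /1034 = 426.97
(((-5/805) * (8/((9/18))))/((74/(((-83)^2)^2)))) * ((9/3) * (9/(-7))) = 10250997336/41699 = 245833.17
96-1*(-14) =110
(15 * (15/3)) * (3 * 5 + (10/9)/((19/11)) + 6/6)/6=35575/171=208.04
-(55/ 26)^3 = -9.47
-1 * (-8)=8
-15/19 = -0.79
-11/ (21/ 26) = -286/ 21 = -13.62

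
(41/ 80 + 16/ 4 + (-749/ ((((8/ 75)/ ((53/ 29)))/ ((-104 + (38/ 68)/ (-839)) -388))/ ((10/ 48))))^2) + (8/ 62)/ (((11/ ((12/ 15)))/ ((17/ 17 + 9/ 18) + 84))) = 9832793652336978225992295009/ 5682848614727680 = 1730257889829.11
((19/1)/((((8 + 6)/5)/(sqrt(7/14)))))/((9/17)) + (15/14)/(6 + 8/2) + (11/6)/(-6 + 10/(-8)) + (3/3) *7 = 16697/2436 + 1615 *sqrt(2)/252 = 15.92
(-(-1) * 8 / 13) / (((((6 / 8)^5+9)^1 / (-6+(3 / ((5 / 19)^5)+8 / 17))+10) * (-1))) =-1032087953408 / 16777961864755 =-0.06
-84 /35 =-12 /5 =-2.40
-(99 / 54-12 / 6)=1 / 6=0.17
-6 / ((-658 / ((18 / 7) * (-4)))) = -216 / 2303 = -0.09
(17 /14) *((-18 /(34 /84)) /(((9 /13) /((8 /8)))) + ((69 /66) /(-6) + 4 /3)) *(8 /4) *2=-47181 /154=-306.37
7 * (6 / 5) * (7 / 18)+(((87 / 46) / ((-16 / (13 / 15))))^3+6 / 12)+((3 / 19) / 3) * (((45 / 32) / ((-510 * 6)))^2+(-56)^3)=-7584896626075546559 / 820948955136000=-9239.18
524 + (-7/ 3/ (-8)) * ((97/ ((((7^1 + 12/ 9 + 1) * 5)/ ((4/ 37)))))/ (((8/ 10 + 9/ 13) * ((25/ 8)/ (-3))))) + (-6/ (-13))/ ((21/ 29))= 44157801/ 84175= 524.60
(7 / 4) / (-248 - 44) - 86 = -100455 / 1168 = -86.01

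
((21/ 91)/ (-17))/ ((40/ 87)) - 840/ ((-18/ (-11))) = -13614383/ 26520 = -513.36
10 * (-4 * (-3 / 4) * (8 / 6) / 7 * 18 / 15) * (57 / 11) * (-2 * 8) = -43776 / 77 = -568.52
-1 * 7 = -7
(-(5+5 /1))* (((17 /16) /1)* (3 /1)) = -255 /8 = -31.88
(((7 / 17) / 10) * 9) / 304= 63 / 51680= 0.00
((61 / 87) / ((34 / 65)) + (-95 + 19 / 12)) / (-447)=544723 / 2644452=0.21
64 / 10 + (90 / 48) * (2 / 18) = 793 / 120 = 6.61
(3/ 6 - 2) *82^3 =-827052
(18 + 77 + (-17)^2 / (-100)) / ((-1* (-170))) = 9211 / 17000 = 0.54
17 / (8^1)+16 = 145 / 8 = 18.12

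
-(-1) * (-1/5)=-1/5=-0.20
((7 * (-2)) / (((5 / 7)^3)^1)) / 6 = -2401 / 375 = -6.40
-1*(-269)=269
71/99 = 0.72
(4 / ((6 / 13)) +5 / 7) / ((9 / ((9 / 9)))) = 197 / 189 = 1.04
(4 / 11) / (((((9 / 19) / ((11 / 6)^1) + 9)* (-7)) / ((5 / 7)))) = -76 / 18963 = -0.00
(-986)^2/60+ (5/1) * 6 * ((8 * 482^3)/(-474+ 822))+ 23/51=190406227764/2465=77243905.79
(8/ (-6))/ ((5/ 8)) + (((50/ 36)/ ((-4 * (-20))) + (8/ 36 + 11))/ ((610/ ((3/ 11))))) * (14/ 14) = -1370971/ 644160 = -2.13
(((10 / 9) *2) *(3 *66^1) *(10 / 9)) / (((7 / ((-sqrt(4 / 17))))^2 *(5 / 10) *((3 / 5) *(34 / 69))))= 15.88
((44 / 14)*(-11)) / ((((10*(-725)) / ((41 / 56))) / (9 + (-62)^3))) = -1182300559 / 1421000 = -832.02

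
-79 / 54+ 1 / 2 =-26 / 27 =-0.96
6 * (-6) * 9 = -324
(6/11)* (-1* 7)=-42/11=-3.82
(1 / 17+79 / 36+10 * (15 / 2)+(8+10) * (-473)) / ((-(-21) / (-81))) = 15489867 / 476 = 32541.74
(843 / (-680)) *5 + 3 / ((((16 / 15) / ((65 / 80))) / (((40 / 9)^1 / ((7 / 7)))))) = 3.96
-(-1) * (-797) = -797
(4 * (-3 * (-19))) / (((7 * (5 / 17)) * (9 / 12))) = 5168 / 35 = 147.66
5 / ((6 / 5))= 4.17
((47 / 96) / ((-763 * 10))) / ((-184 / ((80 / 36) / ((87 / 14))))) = 47 / 376892352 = 0.00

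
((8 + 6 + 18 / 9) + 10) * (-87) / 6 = -377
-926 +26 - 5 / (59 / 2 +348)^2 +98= -91432014 / 114005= -802.00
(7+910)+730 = 1647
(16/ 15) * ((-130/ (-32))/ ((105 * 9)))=13/ 2835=0.00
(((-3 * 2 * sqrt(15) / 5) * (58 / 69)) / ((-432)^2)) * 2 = -29 * sqrt(15) / 2682720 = -0.00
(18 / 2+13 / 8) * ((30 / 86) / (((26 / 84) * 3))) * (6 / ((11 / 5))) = 133875 / 12298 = 10.89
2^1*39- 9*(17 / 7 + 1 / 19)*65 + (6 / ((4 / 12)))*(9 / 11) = -1987890 / 1463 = -1358.78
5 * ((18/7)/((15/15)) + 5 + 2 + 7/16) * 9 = 50445/112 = 450.40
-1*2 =-2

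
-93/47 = -1.98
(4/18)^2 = 4/81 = 0.05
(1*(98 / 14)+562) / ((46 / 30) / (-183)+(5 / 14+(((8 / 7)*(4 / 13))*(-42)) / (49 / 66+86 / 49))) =-2296022216670 / 22454934637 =-102.25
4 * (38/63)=2.41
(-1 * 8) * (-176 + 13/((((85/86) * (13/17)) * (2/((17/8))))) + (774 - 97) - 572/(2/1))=-9331/5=-1866.20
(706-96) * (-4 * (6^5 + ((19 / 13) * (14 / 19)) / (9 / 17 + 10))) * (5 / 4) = -55189719500 / 2327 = -23717111.95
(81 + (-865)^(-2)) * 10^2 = 242424904/29929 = 8100.00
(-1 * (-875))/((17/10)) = 8750/17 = 514.71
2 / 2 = 1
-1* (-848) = 848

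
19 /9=2.11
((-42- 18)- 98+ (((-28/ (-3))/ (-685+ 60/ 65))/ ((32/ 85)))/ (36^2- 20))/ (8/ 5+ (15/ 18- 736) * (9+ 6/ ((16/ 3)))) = 215148031955/ 10133691759114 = 0.02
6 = 6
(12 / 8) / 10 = 3 / 20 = 0.15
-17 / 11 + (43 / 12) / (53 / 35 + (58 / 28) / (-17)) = 112421 / 109362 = 1.03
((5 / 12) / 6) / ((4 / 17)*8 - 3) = -85 / 1368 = -0.06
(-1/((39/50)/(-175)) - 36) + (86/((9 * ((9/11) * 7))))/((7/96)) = 3633122/17199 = 211.24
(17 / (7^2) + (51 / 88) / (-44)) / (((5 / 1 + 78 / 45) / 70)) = 4749375 / 1368752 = 3.47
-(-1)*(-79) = -79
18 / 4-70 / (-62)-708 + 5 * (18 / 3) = -41687 / 62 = -672.37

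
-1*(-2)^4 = -16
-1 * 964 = -964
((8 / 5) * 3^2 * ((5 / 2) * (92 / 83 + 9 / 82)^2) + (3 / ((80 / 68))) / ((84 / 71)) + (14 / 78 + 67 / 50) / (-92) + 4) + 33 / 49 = 12263862216308519 / 203597486710800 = 60.24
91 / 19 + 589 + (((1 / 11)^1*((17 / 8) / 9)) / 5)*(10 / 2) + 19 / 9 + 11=3044321 / 5016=606.92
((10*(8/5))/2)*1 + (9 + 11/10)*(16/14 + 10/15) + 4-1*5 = 2654/105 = 25.28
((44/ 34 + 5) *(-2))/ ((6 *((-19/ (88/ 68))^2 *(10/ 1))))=-25894/ 26603895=-0.00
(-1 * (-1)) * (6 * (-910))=-5460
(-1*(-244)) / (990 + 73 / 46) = 11224 / 45613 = 0.25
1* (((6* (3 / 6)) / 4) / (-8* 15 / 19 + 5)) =-57 / 100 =-0.57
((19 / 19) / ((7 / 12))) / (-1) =-12 / 7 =-1.71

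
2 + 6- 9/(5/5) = -1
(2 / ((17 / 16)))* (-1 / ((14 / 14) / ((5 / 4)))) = -40 / 17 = -2.35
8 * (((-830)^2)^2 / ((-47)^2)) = 3796665680000 / 2209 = 1718725975.55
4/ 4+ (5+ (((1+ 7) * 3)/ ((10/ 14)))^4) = 796597926/ 625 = 1274556.68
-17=-17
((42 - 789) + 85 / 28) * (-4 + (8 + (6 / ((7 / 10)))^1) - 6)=-479113 / 98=-4888.91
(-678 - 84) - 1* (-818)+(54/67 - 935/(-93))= 416603/6231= 66.86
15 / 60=1 / 4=0.25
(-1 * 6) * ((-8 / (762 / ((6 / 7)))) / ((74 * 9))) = 8 / 98679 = 0.00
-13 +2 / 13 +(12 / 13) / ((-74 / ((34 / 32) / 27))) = -444905 / 34632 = -12.85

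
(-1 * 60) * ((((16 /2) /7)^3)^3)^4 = -19471113219505603606989361234575360 /2651730845859653471779023381601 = -7342.79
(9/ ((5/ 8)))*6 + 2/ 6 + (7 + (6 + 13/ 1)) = 1691/ 15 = 112.73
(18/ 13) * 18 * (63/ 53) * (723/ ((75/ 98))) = 27987.84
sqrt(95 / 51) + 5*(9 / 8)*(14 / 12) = sqrt(4845) / 51 + 105 / 16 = 7.93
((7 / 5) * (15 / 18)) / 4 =7 / 24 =0.29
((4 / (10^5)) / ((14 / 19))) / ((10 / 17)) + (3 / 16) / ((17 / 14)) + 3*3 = 544692991 / 59500000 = 9.15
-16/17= -0.94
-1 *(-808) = 808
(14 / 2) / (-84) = -1 / 12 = -0.08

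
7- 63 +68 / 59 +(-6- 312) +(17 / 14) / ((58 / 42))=-1272875 / 3422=-371.97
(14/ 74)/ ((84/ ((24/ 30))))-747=-414584/ 555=-747.00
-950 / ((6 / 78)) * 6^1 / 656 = -112.96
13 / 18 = 0.72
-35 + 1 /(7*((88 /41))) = -21519 /616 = -34.93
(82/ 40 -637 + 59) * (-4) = 11519/ 5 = 2303.80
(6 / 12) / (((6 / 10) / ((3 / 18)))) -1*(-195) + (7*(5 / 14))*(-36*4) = -5935 / 36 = -164.86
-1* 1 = -1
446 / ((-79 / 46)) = -20516 / 79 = -259.70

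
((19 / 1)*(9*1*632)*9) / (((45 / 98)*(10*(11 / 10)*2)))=5295528 / 55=96282.33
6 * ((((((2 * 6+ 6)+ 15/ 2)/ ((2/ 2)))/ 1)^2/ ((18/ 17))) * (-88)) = -324258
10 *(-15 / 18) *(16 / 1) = -400 / 3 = -133.33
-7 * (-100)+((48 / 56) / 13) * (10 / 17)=1082960 / 1547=700.04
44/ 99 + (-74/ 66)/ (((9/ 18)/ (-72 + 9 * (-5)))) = 26018/ 99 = 262.81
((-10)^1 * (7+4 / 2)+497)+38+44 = 489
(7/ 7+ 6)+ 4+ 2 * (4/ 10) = 59/ 5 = 11.80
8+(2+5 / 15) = 31 / 3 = 10.33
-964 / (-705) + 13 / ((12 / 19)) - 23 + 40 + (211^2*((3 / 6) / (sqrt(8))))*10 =109841 / 2820 + 222605*sqrt(2) / 4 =78741.70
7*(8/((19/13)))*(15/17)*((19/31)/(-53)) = -10920/27931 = -0.39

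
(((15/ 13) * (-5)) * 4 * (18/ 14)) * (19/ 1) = -51300/ 91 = -563.74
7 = 7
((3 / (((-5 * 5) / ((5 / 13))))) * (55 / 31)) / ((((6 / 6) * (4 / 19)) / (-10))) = 3135 / 806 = 3.89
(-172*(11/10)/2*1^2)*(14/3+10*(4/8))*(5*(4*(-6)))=109736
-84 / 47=-1.79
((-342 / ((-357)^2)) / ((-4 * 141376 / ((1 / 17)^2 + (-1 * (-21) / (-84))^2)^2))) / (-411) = -1767475 / 35186581933884014592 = -0.00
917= 917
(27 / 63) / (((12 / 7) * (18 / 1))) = 1 / 72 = 0.01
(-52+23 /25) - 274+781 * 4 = 69973 /25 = 2798.92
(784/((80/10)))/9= 10.89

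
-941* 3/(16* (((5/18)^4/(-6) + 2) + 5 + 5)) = -111130218/7557647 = -14.70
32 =32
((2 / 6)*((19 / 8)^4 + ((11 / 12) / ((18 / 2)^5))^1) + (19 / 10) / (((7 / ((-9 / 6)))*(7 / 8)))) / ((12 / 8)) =5407913249191 / 799967508480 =6.76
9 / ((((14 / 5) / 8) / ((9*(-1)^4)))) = 1620 / 7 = 231.43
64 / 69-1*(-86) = 5998 / 69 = 86.93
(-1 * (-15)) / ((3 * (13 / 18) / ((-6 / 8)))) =-135 / 26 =-5.19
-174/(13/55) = -9570/13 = -736.15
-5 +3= -2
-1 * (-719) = 719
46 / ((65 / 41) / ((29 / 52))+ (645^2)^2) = 54694 / 205788315946505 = 0.00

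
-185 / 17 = -10.88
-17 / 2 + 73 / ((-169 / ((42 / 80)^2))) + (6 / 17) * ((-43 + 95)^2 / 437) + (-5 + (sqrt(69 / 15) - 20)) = -63147045797 / 2008801600 + sqrt(115) / 5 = -29.29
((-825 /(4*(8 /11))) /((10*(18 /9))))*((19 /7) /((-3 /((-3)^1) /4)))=-34485 /224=-153.95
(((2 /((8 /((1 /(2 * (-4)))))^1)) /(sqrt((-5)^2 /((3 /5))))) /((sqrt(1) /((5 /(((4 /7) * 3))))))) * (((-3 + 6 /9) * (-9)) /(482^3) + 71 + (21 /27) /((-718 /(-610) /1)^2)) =-65065285982963147 * sqrt(15) /249386965033098240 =-1.01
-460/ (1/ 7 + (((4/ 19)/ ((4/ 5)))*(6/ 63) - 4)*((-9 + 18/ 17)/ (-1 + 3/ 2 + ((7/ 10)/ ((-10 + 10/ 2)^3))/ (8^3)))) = -332811919580/ 45780157739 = -7.27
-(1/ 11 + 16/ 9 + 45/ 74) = -18145/ 7326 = -2.48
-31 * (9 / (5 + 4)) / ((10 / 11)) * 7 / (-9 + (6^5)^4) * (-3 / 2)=0.00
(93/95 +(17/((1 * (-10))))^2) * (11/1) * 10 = 425.58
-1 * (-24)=24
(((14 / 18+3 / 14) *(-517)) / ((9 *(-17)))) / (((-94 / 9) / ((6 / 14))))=-1375 / 9996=-0.14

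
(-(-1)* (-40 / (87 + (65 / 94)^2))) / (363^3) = -353440 / 36972192848679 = -0.00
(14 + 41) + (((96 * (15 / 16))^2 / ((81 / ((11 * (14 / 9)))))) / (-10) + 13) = -928 / 9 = -103.11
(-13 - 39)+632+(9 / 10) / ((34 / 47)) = 197623 / 340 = 581.24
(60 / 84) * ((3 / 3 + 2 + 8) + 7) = 12.86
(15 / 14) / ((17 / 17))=15 / 14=1.07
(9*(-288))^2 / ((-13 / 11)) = -73903104 / 13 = -5684854.15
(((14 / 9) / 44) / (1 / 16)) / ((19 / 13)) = 728 / 1881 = 0.39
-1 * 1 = -1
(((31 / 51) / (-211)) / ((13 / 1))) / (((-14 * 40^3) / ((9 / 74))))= 93 / 3091821824000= 0.00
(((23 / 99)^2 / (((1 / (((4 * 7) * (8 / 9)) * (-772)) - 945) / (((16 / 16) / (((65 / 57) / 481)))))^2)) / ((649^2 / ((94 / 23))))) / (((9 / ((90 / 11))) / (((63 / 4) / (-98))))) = -1141140044244967424 / 74856885798856860134671455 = -0.00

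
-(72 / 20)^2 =-324 / 25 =-12.96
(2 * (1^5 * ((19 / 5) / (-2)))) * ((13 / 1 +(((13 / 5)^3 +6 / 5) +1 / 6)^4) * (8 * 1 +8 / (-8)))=-5418823554837008533 / 1582031250000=-3425231.68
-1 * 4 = -4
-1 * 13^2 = -169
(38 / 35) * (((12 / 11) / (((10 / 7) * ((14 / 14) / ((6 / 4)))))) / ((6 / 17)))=969 / 275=3.52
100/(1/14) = 1400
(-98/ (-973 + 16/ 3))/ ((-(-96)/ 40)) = 245/ 5806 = 0.04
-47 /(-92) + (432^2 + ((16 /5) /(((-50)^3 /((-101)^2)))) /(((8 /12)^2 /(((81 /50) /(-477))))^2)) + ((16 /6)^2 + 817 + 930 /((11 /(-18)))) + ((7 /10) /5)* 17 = 1858156798271962586203 /9993895312500000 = 185929.18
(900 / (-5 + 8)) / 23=300 / 23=13.04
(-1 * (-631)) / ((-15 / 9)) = -1893 / 5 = -378.60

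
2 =2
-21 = -21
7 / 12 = 0.58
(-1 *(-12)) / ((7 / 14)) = 24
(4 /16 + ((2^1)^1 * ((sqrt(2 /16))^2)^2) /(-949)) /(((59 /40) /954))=18104535 /111982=161.67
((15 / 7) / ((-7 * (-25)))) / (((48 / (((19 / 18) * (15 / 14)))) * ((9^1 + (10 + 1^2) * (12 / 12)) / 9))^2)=1083 / 786759680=0.00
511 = 511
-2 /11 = -0.18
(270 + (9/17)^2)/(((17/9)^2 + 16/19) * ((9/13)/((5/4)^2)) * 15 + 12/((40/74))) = 289401255/55153627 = 5.25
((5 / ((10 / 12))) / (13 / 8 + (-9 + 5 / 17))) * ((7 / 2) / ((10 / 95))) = -9044 / 321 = -28.17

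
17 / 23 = 0.74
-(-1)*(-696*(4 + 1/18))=-8468/3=-2822.67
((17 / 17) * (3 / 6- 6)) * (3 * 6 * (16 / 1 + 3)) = -1881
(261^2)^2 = 4640470641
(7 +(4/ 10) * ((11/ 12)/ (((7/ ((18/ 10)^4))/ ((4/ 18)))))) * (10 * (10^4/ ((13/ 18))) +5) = 56089305374/ 56875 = 986185.59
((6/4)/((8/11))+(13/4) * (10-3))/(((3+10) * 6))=397/1248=0.32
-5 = -5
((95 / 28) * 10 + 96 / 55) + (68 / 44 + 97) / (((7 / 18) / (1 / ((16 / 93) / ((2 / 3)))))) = 111937 / 110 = 1017.61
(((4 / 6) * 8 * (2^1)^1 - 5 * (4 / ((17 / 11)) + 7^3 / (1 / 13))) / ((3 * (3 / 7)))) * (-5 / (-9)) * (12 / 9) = -159202540 / 12393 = -12846.17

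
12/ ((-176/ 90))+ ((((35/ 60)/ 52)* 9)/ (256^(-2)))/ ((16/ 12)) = 1417509/ 286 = 4956.33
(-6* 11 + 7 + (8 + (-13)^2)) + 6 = 124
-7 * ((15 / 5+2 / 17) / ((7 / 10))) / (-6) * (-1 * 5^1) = -1325 / 51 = -25.98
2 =2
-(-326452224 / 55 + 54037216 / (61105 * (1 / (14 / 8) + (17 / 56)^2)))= 754585143108608 / 127159505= 5934162.32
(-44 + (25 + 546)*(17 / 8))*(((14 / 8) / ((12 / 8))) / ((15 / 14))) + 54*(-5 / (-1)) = 111119 / 72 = 1543.32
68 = 68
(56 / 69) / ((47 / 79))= 4424 / 3243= 1.36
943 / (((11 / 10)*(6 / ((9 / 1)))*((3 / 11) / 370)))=1744550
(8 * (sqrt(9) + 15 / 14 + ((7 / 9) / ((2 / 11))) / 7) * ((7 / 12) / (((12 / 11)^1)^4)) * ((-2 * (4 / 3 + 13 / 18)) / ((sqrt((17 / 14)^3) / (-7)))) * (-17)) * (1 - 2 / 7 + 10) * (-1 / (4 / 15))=139830700625 * sqrt(238) / 9517824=226648.76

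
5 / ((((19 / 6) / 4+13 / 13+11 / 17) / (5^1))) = 2040 / 199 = 10.25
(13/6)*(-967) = -12571/6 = -2095.17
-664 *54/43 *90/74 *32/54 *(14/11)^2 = -187407360/192511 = -973.49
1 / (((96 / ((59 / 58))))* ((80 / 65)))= 767 / 89088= 0.01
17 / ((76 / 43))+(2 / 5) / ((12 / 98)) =14689 / 1140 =12.89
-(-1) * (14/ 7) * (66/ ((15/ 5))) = 44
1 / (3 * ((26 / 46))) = 23 / 39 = 0.59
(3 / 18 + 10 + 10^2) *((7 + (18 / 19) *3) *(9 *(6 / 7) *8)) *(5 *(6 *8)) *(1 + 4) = 10679644800 / 133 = 80298081.20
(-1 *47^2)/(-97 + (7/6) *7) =13254/533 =24.87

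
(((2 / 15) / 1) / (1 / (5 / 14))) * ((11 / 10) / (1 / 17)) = 187 / 210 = 0.89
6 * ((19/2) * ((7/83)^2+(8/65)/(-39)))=1312957/5821205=0.23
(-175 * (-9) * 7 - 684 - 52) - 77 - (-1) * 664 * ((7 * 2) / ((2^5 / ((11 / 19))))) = 394447 / 38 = 10380.18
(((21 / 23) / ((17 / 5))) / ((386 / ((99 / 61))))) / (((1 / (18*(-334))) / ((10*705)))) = -220293958500 / 4603243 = -47856.25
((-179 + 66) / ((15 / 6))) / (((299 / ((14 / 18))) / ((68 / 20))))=-26894 / 67275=-0.40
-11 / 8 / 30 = -0.05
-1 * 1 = -1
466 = 466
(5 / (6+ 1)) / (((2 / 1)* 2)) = 5 / 28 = 0.18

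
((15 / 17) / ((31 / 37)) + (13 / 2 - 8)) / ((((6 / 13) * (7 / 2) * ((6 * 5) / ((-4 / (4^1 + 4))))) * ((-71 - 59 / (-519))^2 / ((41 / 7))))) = 577958919 / 107543188844000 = 0.00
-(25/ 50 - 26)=51/ 2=25.50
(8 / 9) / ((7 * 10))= 4 / 315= 0.01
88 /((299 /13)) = 88 /23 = 3.83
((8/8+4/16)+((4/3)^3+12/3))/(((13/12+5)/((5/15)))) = 823/1971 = 0.42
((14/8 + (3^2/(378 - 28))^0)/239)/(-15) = -11/14340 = -0.00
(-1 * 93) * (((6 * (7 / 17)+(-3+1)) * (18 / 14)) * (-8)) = 53568 / 119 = 450.15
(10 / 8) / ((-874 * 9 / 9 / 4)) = -0.01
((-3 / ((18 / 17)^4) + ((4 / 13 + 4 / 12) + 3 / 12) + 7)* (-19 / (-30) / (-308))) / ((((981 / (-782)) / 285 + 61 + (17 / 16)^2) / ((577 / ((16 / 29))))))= -844818381932587 / 4434037161850296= -0.19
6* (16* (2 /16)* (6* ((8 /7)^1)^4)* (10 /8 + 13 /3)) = 1646592 /2401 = 685.79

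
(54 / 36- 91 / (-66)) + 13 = 524 / 33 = 15.88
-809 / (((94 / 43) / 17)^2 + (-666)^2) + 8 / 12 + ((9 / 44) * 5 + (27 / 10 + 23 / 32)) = 798794737643159 / 156432564124320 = 5.11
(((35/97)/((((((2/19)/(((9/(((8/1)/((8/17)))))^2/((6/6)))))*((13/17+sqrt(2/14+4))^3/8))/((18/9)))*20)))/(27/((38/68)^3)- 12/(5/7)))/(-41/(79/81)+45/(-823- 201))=19723500653990689920/674165622429630790150721- 1669733246469187200*sqrt(203)/674165622429630790150721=-0.00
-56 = -56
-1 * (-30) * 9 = 270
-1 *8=-8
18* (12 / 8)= 27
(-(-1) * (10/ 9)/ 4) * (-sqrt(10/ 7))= -5 * sqrt(70)/ 126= -0.33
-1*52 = -52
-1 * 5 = -5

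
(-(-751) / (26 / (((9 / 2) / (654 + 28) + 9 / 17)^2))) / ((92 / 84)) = 2436304726611 / 321534639712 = 7.58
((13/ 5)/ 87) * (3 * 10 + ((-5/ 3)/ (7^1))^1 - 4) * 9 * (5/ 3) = 7033/ 609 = 11.55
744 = 744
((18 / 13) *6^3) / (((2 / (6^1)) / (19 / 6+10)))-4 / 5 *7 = 767516 / 65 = 11807.94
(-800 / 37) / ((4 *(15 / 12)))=-160 / 37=-4.32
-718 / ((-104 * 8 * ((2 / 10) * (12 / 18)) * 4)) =1.62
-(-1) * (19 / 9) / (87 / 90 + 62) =190 / 5667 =0.03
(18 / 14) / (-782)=-9 / 5474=-0.00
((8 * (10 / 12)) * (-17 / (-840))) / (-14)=-17 / 1764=-0.01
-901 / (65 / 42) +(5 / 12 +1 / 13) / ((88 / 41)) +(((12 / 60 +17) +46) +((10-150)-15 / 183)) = -250779569 / 380640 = -658.84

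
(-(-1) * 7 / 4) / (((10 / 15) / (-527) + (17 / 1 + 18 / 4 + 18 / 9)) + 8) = 11067 / 199198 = 0.06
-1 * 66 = -66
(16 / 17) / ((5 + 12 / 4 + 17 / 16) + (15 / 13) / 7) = 0.10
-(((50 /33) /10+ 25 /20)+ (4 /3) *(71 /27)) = -17491 /3564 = -4.91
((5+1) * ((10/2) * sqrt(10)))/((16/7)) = 105 * sqrt(10)/8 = 41.50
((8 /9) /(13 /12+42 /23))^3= 398688256 /13980103929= 0.03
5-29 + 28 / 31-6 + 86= 1764 / 31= 56.90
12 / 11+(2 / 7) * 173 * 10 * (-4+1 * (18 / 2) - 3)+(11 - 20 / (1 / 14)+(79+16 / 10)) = 308486 / 385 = 801.26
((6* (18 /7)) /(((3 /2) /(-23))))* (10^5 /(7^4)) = -165600000 /16807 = -9853.04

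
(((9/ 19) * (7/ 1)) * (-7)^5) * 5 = -5294205/ 19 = -278642.37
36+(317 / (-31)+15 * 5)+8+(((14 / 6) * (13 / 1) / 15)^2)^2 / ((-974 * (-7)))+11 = 14830058177863 / 123814271250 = 119.78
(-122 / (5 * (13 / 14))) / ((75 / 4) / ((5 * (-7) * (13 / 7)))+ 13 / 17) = -116144 / 2105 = -55.18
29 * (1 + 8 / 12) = 145 / 3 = 48.33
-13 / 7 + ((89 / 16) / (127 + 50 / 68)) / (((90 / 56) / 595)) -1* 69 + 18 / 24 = -59083175 / 1094436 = -53.99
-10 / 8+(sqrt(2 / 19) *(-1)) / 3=-5 / 4 -sqrt(38) / 57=-1.36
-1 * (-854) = 854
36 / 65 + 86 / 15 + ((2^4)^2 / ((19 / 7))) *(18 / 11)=6546154 / 40755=160.62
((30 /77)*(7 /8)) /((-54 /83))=-415 /792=-0.52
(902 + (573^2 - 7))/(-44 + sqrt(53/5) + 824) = 1283973600/3041947 - 329224 *sqrt(265)/3041947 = 420.33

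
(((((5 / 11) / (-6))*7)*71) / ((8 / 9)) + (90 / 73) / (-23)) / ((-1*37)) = 12532785 / 10933648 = 1.15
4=4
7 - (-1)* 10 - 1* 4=13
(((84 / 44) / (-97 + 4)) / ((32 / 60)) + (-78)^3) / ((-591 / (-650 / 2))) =-140245945775 / 537416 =-260963.47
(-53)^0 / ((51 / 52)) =52 / 51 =1.02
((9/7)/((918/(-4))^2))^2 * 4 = 64/26851082769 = 0.00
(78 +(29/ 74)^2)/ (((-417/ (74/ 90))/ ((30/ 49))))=-427969/ 4536126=-0.09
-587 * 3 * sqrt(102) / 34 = -1761 * sqrt(102) / 34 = -523.09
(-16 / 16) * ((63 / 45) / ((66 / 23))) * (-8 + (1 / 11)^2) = 155687 / 39930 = 3.90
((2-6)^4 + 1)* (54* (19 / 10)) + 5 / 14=1845799 / 70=26368.56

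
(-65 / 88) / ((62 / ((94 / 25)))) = -0.04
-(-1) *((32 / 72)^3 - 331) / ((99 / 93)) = -7478285 / 24057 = -310.86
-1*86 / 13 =-86 / 13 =-6.62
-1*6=-6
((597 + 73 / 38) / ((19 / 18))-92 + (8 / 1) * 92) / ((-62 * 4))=-437315 / 89528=-4.88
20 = 20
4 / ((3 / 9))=12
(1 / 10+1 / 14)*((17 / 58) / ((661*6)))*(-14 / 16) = -17 / 1533520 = -0.00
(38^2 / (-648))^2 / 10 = 130321 / 262440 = 0.50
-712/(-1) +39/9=2149/3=716.33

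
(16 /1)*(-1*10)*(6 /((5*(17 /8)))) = -1536 /17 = -90.35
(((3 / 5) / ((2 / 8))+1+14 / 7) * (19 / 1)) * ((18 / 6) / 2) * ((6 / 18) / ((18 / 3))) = 8.55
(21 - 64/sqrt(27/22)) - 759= -738 - 64 * sqrt(66)/9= -795.77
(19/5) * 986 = 18734/5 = 3746.80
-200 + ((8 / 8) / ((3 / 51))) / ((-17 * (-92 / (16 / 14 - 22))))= -64473 / 322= -200.23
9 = 9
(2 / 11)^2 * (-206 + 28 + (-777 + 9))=-344 / 11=-31.27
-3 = -3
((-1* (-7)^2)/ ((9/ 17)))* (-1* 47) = 39151/ 9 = 4350.11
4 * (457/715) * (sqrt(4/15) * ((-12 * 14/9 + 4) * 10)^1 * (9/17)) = -102.51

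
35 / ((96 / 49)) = 1715 / 96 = 17.86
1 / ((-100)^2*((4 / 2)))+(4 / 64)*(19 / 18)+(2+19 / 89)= 9129419 / 4005000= 2.28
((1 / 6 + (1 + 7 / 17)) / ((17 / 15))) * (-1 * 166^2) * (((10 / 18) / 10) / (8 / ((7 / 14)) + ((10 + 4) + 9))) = -5545645 / 101439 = -54.67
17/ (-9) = -1.89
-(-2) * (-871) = -1742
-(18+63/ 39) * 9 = -2295/ 13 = -176.54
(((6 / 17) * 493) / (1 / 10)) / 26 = 66.92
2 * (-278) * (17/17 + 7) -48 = -4496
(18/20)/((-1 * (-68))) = 0.01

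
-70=-70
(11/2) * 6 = 33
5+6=11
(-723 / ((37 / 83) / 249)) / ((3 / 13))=-64749711 / 37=-1749992.19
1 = 1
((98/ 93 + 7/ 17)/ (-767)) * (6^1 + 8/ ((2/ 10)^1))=-106582/ 1212627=-0.09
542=542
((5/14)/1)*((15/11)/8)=75/1232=0.06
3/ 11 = 0.27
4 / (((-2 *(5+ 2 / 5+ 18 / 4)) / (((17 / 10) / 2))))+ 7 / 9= 20 / 33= 0.61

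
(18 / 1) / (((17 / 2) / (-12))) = -432 / 17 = -25.41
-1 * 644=-644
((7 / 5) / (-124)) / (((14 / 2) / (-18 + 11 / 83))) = 1483 / 51460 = 0.03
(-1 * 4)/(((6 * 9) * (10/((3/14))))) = -1/630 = -0.00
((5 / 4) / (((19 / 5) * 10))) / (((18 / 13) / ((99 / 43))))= 0.05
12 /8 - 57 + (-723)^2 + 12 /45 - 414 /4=7838554 /15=522570.27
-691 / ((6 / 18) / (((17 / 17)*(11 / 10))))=-2280.30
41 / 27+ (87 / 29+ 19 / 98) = 12469 / 2646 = 4.71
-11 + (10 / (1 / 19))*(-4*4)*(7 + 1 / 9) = -194659 / 9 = -21628.78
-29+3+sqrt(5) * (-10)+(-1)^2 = -25 -10 * sqrt(5) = -47.36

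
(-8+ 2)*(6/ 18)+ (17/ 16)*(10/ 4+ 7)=259/ 32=8.09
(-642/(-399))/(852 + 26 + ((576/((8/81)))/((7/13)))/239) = 25573/14674745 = 0.00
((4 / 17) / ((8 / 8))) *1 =4 / 17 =0.24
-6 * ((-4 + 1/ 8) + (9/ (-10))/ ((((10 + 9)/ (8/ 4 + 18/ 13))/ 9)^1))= 157623/ 4940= 31.91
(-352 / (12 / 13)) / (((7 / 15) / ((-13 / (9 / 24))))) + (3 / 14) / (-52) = 61867511 / 2184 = 28327.61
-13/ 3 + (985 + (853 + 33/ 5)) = 27604/ 15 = 1840.27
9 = 9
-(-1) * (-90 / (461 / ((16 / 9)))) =-0.35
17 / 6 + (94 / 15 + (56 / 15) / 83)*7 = 117067 / 2490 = 47.01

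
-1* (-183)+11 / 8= 1475 / 8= 184.38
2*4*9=72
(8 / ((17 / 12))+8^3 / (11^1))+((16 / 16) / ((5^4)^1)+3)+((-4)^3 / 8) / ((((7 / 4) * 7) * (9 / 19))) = 53.82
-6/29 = -0.21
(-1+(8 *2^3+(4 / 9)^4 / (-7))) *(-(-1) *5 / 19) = 14465725 / 872613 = 16.58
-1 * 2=-2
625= 625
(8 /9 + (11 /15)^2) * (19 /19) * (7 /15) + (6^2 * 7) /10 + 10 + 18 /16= 332917 /9000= 36.99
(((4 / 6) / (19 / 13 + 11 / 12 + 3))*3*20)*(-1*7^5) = -104875680 / 839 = -125000.81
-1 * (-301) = 301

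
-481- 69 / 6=-985 / 2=-492.50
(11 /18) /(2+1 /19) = 209 /702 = 0.30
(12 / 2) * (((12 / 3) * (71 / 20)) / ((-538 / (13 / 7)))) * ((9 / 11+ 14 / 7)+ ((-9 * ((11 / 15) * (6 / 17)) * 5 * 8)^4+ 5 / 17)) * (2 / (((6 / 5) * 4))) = -4565486652732759 / 494277278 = -9236691.34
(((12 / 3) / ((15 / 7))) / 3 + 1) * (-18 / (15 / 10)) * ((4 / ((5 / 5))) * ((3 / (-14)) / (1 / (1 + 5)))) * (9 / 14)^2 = 70956 / 1715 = 41.37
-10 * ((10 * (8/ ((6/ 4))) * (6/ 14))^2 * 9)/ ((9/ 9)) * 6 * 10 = -138240000/ 49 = -2821224.49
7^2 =49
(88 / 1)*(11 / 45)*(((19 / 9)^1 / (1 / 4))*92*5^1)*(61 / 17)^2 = 1075854.61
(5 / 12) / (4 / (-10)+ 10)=25 / 576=0.04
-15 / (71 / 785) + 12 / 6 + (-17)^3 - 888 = -423504 / 71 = -5964.85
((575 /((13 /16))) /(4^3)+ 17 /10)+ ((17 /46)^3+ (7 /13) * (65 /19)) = 1761108637 /120209960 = 14.65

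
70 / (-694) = -35 / 347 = -0.10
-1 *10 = -10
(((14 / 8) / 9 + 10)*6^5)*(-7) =-554904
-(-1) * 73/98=73/98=0.74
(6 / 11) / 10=3 / 55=0.05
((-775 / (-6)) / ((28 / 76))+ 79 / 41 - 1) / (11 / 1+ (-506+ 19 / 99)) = -19975593 / 28117964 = -0.71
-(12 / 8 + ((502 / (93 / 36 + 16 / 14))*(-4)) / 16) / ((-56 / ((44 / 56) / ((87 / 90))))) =-3323925 / 7116368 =-0.47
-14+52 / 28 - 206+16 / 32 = -3047 / 14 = -217.64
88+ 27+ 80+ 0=195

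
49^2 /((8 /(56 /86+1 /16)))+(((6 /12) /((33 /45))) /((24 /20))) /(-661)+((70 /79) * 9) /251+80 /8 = 177928579236849 /793548331136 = 224.22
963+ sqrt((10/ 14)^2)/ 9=60674/ 63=963.08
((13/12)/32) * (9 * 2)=39/64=0.61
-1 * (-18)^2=-324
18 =18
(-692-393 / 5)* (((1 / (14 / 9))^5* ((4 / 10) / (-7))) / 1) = 227515797 / 47059600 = 4.83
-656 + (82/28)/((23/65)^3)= -100482103/170338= -589.90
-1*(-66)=66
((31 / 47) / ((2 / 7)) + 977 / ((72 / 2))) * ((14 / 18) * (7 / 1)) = 2441425 / 15228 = 160.32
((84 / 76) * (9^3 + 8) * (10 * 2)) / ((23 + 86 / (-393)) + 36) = 121649220 / 438919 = 277.16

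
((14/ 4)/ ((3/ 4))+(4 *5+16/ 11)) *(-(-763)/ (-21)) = -93958/ 99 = -949.07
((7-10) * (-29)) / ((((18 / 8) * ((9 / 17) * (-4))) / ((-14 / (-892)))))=-3451 / 12042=-0.29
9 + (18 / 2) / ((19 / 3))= 198 / 19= 10.42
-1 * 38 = -38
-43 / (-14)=43 / 14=3.07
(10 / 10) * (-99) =-99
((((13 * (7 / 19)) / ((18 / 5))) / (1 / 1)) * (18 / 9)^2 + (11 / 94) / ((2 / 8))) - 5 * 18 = -676798 / 8037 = -84.21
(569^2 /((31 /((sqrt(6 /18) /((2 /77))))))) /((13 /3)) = 24929597 * sqrt(3) /806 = 53572.37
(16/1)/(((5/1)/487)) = 7792/5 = 1558.40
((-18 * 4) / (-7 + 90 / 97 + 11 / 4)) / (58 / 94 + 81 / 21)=287217 / 59294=4.84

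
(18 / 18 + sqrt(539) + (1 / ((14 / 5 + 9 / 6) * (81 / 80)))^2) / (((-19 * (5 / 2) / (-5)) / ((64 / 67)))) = 2.44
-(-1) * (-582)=-582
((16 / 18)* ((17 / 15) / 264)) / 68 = 1 / 17820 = 0.00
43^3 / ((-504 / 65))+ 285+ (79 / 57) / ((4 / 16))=-9963.34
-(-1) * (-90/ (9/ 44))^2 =193600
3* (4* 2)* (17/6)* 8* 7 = 3808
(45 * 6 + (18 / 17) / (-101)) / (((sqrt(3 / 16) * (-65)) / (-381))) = 235494576 * sqrt(3) / 111605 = 3654.75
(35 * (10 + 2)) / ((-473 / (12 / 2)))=-2520 / 473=-5.33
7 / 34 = 0.21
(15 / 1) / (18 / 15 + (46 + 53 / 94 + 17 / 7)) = 49350 / 165133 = 0.30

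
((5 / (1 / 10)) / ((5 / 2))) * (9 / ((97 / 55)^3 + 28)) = 5.38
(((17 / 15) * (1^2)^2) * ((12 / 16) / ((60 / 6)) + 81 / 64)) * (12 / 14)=7293 / 5600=1.30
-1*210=-210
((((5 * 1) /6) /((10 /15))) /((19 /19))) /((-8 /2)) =-5 /16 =-0.31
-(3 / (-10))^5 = 243 / 100000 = 0.00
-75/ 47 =-1.60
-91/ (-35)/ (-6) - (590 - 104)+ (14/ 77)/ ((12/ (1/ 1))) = -26753/ 55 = -486.42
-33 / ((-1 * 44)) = 3 / 4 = 0.75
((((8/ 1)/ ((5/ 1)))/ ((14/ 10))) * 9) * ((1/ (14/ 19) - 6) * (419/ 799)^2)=-410812740/ 31281649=-13.13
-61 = -61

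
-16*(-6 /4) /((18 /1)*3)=4 /9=0.44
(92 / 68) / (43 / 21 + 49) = 483 / 18224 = 0.03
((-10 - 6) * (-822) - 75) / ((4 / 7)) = 91539 / 4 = 22884.75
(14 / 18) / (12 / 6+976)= 7 / 8802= 0.00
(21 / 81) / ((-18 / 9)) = -7 / 54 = -0.13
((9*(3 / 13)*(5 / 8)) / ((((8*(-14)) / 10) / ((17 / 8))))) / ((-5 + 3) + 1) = 11475 / 46592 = 0.25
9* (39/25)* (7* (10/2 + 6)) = 27027/25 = 1081.08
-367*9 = -3303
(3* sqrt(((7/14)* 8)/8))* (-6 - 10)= -24* sqrt(2)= -33.94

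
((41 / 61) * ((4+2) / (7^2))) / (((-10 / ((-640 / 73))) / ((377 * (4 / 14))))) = 11870976 / 1527379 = 7.77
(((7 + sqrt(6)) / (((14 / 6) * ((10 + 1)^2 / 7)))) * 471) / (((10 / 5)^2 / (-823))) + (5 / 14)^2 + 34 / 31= -22702.91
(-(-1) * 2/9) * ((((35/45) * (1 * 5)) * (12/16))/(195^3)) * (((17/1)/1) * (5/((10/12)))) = 119/13346775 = 0.00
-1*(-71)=71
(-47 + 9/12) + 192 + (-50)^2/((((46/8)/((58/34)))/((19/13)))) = 25003389/20332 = 1229.76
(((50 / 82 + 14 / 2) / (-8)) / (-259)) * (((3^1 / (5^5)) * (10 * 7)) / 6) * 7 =273 / 948125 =0.00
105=105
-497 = -497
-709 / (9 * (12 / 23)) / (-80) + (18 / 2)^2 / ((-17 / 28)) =-19318301 / 146880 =-131.52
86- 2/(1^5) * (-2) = 90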